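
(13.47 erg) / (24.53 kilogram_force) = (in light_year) 5.919e-25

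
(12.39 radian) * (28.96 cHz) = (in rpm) 34.26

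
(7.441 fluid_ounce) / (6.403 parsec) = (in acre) 2.752e-25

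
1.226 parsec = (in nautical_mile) 2.043e+13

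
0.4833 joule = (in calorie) 0.1155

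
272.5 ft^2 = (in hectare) 0.002532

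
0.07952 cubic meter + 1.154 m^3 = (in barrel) 7.759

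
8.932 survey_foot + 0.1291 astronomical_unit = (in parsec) 6.259e-07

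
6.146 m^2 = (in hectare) 0.0006146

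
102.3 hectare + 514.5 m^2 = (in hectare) 102.4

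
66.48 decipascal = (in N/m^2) 6.648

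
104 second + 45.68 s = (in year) 4.746e-06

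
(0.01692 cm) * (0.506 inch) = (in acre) 5.374e-10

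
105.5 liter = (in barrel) 0.6636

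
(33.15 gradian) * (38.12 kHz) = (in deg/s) 1.137e+06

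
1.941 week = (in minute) 1.957e+04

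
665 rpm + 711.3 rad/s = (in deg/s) 4.474e+04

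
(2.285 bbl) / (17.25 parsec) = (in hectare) 6.825e-23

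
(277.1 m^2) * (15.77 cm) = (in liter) 4.37e+04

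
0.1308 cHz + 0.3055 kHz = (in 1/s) 305.5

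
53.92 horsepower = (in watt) 4.021e+04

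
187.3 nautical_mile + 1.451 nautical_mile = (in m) 3.496e+05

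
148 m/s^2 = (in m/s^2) 148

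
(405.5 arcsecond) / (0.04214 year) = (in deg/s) 8.476e-08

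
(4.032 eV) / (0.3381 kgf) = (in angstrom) 1.948e-09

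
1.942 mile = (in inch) 1.23e+05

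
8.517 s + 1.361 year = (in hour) 1.192e+04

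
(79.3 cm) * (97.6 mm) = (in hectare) 7.74e-06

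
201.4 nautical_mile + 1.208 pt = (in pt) 1.057e+09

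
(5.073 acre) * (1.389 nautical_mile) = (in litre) 5.281e+10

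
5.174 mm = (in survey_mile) 3.215e-06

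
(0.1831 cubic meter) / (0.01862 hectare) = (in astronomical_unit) 6.573e-15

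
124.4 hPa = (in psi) 1.804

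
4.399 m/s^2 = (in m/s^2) 4.399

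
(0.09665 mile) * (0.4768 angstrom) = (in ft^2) 7.983e-08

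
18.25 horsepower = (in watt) 1.361e+04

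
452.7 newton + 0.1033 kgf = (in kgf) 46.27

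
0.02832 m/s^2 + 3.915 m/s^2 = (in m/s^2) 3.943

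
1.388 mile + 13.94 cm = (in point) 6.332e+06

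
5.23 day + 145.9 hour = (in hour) 271.4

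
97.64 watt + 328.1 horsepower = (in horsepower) 328.2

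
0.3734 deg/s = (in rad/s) 0.006517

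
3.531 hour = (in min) 211.9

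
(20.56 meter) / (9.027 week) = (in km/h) 1.356e-05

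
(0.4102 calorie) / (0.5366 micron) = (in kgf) 3.261e+05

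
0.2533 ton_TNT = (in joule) 1.06e+09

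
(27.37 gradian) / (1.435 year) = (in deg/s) 5.443e-07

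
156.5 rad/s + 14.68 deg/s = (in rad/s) 156.8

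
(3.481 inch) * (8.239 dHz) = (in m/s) 0.07285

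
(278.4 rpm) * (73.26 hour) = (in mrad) 7.689e+09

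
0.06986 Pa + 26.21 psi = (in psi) 26.21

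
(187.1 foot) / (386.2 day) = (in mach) 5.019e-09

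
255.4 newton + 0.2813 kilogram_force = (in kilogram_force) 26.32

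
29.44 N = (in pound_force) 6.618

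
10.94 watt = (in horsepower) 0.01467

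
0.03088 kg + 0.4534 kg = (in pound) 1.068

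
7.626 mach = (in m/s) 2597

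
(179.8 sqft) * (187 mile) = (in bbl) 3.162e+07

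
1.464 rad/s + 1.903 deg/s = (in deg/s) 85.78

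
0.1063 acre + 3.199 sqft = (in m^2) 430.5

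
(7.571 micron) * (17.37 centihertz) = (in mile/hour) 2.942e-06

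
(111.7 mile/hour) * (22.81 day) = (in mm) 9.841e+10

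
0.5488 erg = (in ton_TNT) 1.312e-17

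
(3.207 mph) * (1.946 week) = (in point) 4.783e+09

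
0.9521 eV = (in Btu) 1.446e-22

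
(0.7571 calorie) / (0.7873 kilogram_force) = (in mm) 410.3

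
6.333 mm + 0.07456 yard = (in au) 4.981e-13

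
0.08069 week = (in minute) 813.4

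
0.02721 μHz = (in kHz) 2.721e-11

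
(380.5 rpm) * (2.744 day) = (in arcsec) 1.949e+12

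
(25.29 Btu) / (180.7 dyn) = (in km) 1.477e+04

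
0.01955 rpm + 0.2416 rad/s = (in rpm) 2.327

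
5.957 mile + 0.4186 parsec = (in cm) 1.292e+18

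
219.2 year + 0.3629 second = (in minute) 1.152e+08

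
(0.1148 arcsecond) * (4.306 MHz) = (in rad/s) 2.397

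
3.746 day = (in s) 3.237e+05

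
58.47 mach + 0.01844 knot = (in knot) 3.87e+04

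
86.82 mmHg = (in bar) 0.1158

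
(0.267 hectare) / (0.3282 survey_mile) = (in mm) 5055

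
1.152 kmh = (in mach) 0.0009398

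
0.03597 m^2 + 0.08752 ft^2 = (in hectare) 4.41e-06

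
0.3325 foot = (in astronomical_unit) 6.775e-13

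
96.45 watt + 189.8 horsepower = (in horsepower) 189.9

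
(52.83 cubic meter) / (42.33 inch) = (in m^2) 49.14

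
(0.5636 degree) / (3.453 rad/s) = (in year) 9.033e-11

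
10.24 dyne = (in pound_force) 2.302e-05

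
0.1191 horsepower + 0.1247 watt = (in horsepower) 0.1193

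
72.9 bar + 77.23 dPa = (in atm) 71.95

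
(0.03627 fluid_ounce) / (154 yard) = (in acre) 1.882e-12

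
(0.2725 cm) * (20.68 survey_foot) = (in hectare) 1.718e-06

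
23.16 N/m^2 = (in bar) 0.0002316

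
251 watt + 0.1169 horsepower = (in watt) 338.2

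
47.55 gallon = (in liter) 180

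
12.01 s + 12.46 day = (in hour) 299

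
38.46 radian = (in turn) 6.121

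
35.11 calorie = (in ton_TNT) 3.511e-08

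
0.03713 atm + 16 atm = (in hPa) 1.625e+04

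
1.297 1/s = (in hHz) 0.01297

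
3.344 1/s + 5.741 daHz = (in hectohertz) 0.6075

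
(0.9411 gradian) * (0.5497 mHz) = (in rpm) 7.76e-05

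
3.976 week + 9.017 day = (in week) 5.264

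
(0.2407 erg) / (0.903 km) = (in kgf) 2.718e-12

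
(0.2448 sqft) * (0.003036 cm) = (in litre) 0.0006905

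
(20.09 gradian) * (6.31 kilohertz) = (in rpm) 1.902e+04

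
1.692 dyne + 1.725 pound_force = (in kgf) 0.7824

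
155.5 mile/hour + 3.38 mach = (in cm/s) 1.22e+05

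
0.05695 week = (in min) 574.1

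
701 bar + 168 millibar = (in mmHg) 5.259e+05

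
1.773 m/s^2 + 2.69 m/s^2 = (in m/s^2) 4.463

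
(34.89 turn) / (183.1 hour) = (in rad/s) 0.0003326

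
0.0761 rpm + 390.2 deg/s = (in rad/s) 6.818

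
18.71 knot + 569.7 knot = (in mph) 677.1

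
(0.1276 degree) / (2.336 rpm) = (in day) 1.054e-07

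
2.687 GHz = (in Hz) 2.687e+09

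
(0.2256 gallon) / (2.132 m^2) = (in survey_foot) 0.001314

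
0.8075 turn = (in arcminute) 1.744e+04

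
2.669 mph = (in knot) 2.319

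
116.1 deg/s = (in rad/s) 2.026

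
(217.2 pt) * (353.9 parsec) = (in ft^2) 9.007e+18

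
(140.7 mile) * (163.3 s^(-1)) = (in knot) 7.188e+07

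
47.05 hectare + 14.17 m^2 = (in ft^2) 5.065e+06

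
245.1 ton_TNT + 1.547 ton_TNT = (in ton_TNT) 246.6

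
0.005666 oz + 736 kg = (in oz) 2.596e+04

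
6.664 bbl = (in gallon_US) 279.9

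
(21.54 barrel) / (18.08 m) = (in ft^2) 2.039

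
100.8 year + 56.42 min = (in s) 3.179e+09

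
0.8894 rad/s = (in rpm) 8.493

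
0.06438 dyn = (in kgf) 6.565e-08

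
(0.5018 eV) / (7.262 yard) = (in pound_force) 2.722e-21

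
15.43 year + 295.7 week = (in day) 7702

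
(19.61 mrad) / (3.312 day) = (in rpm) 6.544e-07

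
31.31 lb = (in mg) 1.42e+07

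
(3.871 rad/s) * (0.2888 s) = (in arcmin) 3843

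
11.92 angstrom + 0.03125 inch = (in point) 2.25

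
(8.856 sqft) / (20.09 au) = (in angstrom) 0.002738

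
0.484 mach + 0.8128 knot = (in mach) 0.4852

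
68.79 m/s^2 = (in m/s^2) 68.79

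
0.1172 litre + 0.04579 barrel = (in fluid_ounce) 250.1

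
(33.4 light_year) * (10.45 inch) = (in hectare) 8.387e+12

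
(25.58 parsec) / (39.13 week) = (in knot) 6.483e+10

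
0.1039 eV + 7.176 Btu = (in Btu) 7.176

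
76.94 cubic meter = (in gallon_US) 2.033e+04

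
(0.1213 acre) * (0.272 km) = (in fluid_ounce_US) 4.515e+09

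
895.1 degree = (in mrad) 1.562e+04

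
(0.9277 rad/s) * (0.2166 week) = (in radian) 1.215e+05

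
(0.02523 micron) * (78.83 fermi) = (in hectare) 1.989e-25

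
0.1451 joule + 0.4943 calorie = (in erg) 2.213e+07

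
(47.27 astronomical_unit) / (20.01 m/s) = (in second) 3.534e+11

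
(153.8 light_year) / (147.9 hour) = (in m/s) 2.733e+12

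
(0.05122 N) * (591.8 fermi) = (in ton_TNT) 7.245e-24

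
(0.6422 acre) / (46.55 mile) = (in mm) 34.69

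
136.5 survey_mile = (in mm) 2.197e+08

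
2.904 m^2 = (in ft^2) 31.26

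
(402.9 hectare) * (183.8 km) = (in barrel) 4.658e+12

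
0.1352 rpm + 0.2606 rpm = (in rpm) 0.3958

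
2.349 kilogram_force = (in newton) 23.04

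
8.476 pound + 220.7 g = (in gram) 4065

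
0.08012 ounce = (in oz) 0.08012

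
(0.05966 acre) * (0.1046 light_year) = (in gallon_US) 6.312e+19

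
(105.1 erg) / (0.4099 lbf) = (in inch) 0.0002269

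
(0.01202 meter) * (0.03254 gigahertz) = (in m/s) 3.911e+05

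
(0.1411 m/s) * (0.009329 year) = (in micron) 4.151e+10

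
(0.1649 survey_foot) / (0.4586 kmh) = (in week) 6.524e-07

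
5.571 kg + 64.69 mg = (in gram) 5571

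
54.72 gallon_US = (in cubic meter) 0.2071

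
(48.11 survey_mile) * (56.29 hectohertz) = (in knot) 8.472e+08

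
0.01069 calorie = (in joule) 0.04473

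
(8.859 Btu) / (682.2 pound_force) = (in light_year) 3.256e-16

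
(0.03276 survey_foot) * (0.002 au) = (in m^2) 2.988e+06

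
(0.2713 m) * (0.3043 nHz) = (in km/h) 2.972e-10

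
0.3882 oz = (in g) 11.01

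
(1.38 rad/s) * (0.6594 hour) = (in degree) 1.877e+05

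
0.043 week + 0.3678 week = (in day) 2.876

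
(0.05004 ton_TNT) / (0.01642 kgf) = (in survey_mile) 8.079e+05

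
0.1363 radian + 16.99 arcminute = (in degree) 8.093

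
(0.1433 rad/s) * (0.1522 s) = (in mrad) 21.81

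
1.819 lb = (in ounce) 29.1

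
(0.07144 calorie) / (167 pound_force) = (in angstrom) 4.024e+06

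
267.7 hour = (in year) 0.03056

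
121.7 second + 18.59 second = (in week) 0.000232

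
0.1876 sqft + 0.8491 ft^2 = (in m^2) 0.09631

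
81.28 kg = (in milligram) 8.128e+07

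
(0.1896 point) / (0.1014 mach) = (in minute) 3.229e-08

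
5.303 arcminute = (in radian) 0.001543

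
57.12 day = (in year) 0.1565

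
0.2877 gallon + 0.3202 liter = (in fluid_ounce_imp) 49.6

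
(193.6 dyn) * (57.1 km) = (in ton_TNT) 2.642e-08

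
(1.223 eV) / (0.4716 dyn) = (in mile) 2.582e-17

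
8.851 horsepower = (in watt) 6600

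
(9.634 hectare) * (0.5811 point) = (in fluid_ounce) 6.678e+05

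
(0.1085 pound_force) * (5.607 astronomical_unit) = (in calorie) 9.676e+10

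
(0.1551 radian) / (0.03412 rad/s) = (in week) 7.516e-06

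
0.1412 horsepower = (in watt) 105.3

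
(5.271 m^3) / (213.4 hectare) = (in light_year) 2.611e-22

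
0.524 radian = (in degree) 30.02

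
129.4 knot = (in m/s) 66.57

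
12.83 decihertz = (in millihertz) 1283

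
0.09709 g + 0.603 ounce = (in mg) 1.719e+04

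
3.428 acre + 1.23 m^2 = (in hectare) 1.387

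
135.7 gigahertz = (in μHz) 1.357e+17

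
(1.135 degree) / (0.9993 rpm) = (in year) 6.003e-09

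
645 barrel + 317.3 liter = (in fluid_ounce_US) 3.478e+06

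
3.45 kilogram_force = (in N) 33.83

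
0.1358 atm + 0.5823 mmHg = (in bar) 0.1384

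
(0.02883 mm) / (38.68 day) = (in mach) 2.534e-14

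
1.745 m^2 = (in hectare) 0.0001745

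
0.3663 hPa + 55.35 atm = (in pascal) 5.608e+06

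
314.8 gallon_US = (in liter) 1192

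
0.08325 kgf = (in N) 0.8164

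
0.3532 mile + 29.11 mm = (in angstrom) 5.684e+12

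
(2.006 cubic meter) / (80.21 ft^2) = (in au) 1.799e-12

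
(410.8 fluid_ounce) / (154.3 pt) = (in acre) 5.515e-05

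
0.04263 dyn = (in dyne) 0.04263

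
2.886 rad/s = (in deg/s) 165.4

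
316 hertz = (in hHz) 3.16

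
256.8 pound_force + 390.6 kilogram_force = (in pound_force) 1118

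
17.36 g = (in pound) 0.03827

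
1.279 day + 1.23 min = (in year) 0.003506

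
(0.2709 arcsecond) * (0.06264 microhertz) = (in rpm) 7.856e-13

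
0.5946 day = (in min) 856.2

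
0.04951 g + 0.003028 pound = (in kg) 0.001423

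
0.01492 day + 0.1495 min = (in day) 0.01502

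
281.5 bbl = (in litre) 4.475e+04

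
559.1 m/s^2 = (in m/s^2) 559.1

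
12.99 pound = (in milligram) 5.892e+06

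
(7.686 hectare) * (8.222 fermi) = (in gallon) 1.669e-07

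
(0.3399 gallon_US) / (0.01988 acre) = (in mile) 9.938e-09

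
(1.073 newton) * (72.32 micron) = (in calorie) 1.855e-05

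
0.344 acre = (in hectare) 0.1392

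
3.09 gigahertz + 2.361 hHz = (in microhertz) 3.09e+15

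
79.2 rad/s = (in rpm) 756.3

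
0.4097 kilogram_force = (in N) 4.018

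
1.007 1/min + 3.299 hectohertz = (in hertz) 329.9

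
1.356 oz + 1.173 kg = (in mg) 1.211e+06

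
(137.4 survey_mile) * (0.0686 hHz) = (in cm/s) 1.517e+08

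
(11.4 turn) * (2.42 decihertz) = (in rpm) 165.5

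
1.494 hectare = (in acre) 3.692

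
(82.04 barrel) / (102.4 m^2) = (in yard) 0.1393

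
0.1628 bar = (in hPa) 162.8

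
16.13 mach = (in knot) 1.068e+04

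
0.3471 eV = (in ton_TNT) 1.329e-29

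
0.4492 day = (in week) 0.06417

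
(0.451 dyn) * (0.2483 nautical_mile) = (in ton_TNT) 4.957e-13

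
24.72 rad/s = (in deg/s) 1416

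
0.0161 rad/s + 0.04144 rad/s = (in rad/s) 0.05754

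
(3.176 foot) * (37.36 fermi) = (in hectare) 3.617e-18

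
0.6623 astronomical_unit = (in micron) 9.908e+16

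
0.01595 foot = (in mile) 3.021e-06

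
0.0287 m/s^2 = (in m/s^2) 0.0287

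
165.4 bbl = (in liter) 2.63e+04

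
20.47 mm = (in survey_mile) 1.272e-05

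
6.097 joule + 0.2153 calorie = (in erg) 6.998e+07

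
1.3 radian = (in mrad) 1300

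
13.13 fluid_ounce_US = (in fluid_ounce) 13.13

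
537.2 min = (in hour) 8.953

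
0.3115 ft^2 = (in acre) 7.151e-06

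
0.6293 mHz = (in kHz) 6.293e-07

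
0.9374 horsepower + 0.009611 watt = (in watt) 699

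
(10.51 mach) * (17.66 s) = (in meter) 6.32e+04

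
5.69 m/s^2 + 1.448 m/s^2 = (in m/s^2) 7.138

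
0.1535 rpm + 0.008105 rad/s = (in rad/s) 0.02418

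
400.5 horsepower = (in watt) 2.987e+05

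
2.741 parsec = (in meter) 8.458e+16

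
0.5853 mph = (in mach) 0.0007684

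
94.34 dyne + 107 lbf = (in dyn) 4.76e+07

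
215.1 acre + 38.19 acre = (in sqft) 1.103e+07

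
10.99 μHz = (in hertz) 1.099e-05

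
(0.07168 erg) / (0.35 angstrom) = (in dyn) 2.048e+07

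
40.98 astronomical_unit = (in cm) 6.131e+14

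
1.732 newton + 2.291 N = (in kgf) 0.4102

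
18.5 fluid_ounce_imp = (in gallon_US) 0.1389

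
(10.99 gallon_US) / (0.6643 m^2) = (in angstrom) 6.262e+08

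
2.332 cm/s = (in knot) 0.04533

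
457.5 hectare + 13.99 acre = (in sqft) 4.985e+07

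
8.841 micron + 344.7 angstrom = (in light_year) 9.381e-22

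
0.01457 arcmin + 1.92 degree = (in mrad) 33.51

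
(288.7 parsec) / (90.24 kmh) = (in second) 3.554e+17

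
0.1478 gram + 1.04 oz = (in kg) 0.02963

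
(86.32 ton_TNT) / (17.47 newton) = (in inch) 8.139e+11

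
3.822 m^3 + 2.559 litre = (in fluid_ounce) 1.293e+05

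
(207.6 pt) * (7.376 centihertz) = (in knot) 0.0105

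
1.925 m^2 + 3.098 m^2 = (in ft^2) 54.07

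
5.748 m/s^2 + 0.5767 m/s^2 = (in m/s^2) 6.325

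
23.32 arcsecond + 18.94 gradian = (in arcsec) 6.139e+04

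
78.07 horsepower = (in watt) 5.822e+04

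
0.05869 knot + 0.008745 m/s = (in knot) 0.07569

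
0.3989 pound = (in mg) 1.809e+05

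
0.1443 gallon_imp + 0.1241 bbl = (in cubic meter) 0.02039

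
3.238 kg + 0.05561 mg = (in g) 3238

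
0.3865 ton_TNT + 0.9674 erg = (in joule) 1.617e+09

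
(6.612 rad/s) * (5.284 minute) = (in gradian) 1.335e+05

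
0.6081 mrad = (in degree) 0.03484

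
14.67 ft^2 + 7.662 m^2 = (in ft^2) 97.14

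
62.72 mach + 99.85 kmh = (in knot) 4.157e+04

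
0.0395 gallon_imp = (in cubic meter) 0.0001796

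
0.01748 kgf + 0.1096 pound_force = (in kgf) 0.06719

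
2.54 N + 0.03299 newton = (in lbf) 0.5784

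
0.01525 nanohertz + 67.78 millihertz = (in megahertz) 6.778e-08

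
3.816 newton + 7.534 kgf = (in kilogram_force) 7.923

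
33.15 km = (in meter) 3.315e+04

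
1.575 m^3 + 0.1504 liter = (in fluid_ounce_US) 5.326e+04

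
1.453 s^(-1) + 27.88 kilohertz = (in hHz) 278.8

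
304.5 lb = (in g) 1.381e+05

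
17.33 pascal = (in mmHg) 0.13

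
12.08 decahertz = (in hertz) 120.8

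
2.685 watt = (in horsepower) 0.003601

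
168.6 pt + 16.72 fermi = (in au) 3.976e-13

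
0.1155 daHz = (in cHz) 115.5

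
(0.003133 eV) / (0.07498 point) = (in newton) 1.898e-17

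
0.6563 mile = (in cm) 1.056e+05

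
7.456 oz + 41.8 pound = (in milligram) 1.917e+07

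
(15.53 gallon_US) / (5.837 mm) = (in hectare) 0.001007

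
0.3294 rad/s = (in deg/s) 18.87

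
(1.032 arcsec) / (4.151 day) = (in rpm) 1.332e-10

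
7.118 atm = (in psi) 104.6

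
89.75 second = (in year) 2.846e-06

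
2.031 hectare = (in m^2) 2.031e+04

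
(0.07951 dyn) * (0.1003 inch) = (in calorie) 4.841e-10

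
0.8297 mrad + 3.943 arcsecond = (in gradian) 0.05404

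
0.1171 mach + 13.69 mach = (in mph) 1.052e+04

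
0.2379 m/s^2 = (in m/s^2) 0.2379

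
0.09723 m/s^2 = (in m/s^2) 0.09723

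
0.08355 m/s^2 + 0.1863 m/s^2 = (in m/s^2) 0.2698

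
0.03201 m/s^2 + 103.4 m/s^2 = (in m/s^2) 103.4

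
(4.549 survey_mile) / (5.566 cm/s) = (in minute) 2192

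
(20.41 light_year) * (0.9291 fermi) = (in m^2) 179.4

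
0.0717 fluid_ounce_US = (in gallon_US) 0.0005602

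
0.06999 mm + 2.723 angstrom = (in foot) 0.0002296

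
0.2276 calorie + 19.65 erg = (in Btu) 0.0009026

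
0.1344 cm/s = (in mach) 3.947e-06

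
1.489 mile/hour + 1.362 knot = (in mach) 0.004013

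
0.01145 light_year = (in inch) 4.265e+15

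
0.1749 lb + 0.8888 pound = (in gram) 482.5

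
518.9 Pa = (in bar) 0.005189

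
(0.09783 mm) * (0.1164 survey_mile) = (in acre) 4.529e-06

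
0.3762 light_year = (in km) 3.559e+12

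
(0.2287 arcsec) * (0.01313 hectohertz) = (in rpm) 1.39e-05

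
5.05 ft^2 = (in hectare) 4.692e-05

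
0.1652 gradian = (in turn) 0.000413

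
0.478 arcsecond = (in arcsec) 0.478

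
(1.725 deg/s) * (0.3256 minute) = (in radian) 0.5882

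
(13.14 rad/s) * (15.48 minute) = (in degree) 6.993e+05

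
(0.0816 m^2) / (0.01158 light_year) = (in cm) 7.448e-14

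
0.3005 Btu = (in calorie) 75.78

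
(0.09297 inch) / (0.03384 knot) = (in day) 1.57e-06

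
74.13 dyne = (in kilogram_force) 7.559e-05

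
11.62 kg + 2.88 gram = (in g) 1.162e+04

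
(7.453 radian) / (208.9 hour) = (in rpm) 9.464e-05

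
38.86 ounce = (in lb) 2.429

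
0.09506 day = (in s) 8213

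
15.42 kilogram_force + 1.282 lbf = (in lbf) 35.28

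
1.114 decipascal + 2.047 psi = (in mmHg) 105.9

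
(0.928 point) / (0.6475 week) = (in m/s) 8.36e-10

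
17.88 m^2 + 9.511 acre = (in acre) 9.515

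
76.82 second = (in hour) 0.02134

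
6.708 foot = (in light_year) 2.161e-16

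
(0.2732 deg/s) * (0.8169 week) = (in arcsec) 4.859e+08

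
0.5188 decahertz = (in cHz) 518.8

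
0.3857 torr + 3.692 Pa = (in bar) 0.0005511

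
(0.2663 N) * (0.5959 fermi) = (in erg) 1.587e-09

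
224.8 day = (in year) 0.6159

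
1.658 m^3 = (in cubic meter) 1.658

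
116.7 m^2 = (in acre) 0.02884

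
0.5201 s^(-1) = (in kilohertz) 0.0005201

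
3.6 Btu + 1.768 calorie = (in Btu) 3.607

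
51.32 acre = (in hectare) 20.77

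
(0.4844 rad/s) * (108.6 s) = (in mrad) 5.261e+04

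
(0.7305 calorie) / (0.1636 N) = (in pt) 5.296e+04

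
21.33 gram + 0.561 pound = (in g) 275.8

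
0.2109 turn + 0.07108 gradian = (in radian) 1.326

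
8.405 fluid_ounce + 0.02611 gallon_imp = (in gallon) 0.09702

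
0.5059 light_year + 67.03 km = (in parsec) 0.1551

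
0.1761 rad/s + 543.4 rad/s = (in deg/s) 3.114e+04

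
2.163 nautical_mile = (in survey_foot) 1.314e+04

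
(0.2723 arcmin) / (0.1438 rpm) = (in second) 0.00526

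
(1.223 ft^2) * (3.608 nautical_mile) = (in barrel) 4775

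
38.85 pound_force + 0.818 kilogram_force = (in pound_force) 40.65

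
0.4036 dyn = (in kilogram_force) 4.116e-07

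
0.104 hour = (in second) 374.4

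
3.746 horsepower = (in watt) 2793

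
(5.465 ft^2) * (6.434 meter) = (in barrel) 20.55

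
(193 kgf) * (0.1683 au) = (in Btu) 4.517e+10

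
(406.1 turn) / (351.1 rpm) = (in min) 1.157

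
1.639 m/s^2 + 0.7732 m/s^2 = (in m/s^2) 2.412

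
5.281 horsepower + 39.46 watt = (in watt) 3978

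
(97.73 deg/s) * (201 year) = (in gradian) 6.883e+11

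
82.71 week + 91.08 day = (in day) 670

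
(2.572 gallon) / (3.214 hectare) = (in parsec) 9.817e-24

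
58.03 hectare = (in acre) 143.4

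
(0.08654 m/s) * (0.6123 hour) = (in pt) 5.407e+05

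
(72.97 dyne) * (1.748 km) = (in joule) 1.276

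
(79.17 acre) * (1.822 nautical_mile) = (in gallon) 2.856e+11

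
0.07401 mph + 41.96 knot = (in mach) 0.06349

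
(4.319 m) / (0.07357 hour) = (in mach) 4.789e-05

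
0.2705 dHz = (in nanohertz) 2.705e+07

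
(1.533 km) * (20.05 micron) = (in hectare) 3.074e-06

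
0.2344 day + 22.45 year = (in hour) 1.967e+05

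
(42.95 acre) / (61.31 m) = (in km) 2.835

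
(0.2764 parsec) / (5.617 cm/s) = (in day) 1.757e+12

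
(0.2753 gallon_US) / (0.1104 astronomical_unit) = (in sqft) 6.792e-13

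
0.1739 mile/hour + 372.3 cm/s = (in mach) 0.01116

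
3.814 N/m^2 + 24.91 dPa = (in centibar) 0.006305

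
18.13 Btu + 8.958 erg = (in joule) 1.913e+04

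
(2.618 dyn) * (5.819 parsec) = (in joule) 4.701e+12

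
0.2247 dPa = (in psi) 3.259e-06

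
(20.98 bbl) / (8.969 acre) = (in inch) 0.003618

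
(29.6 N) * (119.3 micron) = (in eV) 2.204e+16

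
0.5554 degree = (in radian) 0.009694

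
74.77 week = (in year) 1.434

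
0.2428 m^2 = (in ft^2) 2.613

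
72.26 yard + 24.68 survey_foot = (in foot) 241.5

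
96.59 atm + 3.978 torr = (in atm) 96.6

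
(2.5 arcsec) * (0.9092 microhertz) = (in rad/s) 1.102e-11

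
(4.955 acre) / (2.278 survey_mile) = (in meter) 5.47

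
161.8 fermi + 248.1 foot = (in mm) 7.562e+04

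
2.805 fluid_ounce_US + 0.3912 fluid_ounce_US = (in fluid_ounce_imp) 3.327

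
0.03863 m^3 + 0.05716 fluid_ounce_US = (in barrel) 0.243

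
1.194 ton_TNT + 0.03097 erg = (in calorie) 1.194e+09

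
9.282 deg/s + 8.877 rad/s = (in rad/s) 9.039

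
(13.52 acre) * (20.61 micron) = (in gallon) 297.9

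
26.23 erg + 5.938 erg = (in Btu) 3.049e-09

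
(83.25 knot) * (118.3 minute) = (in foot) 9.973e+05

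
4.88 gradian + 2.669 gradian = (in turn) 0.01887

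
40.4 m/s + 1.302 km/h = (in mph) 91.18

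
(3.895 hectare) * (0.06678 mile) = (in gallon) 1.106e+09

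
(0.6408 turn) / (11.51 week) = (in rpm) 5.523e-06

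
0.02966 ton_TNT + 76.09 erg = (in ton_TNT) 0.02966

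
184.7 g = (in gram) 184.7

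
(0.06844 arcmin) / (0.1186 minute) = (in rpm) 2.672e-05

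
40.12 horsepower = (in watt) 2.992e+04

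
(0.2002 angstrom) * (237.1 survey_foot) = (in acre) 3.575e-13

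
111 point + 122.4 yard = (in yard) 122.4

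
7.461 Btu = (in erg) 7.872e+10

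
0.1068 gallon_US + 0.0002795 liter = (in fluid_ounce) 13.68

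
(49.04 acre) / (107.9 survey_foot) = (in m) 6034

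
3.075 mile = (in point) 1.403e+07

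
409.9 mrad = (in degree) 23.49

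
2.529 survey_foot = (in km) 0.0007708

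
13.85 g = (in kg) 0.01385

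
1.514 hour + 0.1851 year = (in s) 5.843e+06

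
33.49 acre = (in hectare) 13.55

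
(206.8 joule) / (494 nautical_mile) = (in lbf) 5.082e-05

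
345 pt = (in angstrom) 1.217e+09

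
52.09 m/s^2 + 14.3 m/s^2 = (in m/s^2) 66.39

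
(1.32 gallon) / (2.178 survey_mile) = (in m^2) 1.426e-06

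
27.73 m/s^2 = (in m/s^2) 27.73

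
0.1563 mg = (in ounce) 5.513e-06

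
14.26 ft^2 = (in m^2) 1.325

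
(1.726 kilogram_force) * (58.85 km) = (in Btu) 944.1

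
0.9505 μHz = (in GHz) 9.505e-16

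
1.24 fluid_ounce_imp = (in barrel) 0.0002216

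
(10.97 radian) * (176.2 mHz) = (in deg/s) 110.7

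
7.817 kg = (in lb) 17.23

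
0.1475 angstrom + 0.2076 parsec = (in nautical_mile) 3.459e+12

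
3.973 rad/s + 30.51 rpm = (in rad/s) 7.168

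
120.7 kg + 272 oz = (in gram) 1.284e+05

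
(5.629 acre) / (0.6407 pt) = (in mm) 1.008e+11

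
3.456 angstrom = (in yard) 3.78e-10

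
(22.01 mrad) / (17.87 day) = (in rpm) 1.361e-07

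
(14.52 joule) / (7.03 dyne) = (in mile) 128.3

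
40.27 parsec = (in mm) 1.243e+21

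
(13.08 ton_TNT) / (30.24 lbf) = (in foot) 1.335e+09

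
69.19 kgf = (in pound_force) 152.5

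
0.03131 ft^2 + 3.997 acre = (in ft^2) 1.741e+05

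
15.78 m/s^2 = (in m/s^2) 15.78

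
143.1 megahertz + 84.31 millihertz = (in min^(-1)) 8.586e+09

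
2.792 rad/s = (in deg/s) 160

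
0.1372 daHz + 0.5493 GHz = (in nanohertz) 5.493e+17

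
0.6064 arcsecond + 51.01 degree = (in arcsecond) 1.836e+05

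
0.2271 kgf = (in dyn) 2.227e+05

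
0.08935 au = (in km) 1.337e+07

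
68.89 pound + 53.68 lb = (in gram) 5.56e+04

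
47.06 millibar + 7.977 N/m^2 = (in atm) 0.04652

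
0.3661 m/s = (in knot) 0.7116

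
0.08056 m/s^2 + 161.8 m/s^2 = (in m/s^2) 161.9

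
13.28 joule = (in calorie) 3.174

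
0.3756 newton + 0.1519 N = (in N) 0.5275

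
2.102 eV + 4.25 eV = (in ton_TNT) 2.432e-28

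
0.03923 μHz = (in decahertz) 3.923e-09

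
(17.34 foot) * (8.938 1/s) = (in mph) 105.7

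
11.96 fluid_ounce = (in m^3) 0.0003537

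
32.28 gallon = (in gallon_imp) 26.88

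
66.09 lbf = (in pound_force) 66.09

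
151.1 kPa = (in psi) 21.92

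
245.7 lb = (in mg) 1.114e+08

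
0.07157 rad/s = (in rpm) 0.6834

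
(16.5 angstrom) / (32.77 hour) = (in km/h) 5.035e-14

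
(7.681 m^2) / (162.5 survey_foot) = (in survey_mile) 9.636e-05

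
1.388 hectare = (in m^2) 1.388e+04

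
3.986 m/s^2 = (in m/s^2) 3.986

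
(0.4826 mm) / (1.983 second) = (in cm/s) 0.02434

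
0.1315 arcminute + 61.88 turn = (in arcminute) 1.337e+06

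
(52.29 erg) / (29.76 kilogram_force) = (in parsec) 5.807e-25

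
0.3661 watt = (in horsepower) 0.0004909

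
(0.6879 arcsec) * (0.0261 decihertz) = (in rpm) 8.312e-08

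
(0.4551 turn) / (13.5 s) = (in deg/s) 12.14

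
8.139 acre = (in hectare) 3.294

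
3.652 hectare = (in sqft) 3.931e+05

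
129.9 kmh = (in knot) 70.14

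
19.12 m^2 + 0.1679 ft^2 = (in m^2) 19.14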